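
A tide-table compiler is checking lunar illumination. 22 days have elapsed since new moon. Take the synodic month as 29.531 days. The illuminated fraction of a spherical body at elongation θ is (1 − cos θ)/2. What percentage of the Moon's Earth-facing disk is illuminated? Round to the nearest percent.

The Moon has covered 22/29.531 of its cycle, so θ ≈ 360° × 22/29.531 = 268.2°.
cos 268.2° = (-0.032), so f = (1 − (-0.032))/2 = 0.516, so 52%.

52%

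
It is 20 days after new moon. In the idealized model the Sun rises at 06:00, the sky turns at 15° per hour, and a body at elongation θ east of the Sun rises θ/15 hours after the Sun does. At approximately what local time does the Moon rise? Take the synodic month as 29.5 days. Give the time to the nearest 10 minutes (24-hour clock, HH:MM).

22:20

Phase angle: θ = 360°·(20 d)/(29.5 d) = 244.1°.
At 15° of sky rotation per hour, 244.1° corresponds to a 16.27 h lag.
06:00 + 16.271 h ≈ 22:16 → 22:20 to the nearest ten minutes.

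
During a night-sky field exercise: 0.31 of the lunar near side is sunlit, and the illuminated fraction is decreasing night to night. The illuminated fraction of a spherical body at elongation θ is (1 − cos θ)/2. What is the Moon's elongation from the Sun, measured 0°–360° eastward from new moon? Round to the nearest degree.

292°

cos θ = 1 − 2f = 0.380, giving a principal value of 67.7°.
Waning ⇒ past full, so θ = 360° − 67.7° = 292.3°.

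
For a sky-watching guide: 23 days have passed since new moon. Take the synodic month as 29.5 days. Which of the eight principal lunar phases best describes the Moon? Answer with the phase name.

last quarter

θ ≈ 360° × 23/29.5 = 281°, which falls in the last quarter sector.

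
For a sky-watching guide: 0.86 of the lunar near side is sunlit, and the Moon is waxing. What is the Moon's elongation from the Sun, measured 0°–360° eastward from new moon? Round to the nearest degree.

From f = (1 − cos θ)/2: cos θ = 1 − 2×0.86 = -0.720; arccos → 136.1°.
Before full moon the principal value applies: θ = 136.1°.

136°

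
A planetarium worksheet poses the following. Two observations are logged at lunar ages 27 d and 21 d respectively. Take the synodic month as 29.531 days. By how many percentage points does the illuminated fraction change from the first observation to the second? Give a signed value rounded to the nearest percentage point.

+55 pp

θ₁ = 360° × 27/29.531 = 329.1°, f₁ = (1 − cos θ₁)/2 = 0.071.
θ₂ = 360° × 21/29.531 = 256.0°, f₂ = (1 − cos θ₂)/2 = 0.621.
Change = f₂ − f₁ = +0.550 → +55 percentage points.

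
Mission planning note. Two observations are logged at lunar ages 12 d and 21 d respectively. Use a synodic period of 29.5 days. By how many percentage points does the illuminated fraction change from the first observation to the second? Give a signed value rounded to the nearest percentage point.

θ₁ = 360° × 12/29.5 = 146.4°, f₁ = (1 − cos θ₁)/2 = 0.917.
θ₂ = 360° × 21/29.5 = 256.3°, f₂ = (1 − cos θ₂)/2 = 0.619.
Change = f₂ − f₁ = -0.298 → -30 percentage points.

-30 pp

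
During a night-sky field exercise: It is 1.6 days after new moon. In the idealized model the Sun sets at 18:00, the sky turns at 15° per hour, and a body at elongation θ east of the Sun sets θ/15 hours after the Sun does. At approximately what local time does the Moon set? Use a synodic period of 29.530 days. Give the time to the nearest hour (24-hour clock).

The Moon has covered 1.6/29.530 of its cycle, so θ ≈ 360° × 1.6/29.530 = 19.5°.
Delay after the Sun = 19.5° / (15°/h) ≈ 1.30 h.
18:00 + 1.30 h ≈ 19:18 → 19:00 to the nearest hour.

19:00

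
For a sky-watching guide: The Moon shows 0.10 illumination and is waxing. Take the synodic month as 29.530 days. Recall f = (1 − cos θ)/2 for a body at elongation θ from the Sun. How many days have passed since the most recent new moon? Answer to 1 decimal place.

3.0 days

Invert f = (1 − cos θ)/2 to get cos θ = 1 − 2(0.10) = 0.800, hence θ₀ = arccos 0.800 = 36.9°.
Before full moon the principal value applies: θ = 36.9°.
At 360°/29.530 d per day, 36.9° corresponds to 3.02 days.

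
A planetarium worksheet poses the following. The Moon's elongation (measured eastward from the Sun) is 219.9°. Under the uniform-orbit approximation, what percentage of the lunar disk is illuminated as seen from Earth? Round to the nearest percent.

cos 219.9° = (-0.767), so f = (1 − (-0.767))/2 = 0.884, i.e. 88%.

88%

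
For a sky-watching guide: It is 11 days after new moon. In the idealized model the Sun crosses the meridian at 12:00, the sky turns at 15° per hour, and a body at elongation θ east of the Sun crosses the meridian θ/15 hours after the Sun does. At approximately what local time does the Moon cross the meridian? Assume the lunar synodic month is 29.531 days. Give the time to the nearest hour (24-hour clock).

21:00

Phase angle: θ = 360°·(11 d)/(29.531 d) = 134.1°.
At 15° of sky rotation per hour, 134.1° corresponds to a 8.94 h lag.
12:00 + 8.94 h ≈ 20:56 → 21:00 to the nearest hour.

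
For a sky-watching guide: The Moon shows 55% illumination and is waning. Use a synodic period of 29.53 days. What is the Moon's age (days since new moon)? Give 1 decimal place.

Invert f = (1 − cos θ)/2 to get cos θ = 1 − 2(0.55) = -0.100, hence θ₀ = arccos -0.100 = 95.7°.
Since the Moon is past full (waning), take the reflex angle: θ = 360° − 95.7° = 264.3°.
Age = 29.53 × 264.3°/360° ≈ 21.68 days.

21.7 days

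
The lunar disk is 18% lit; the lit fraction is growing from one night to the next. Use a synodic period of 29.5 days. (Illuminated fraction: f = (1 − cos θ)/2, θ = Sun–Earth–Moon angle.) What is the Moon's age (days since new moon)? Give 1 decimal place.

From f = (1 − cos θ)/2: cos θ = 1 − 2×0.18 = 0.640; arccos → 50.2°.
Waxing ⇒ before full, so θ = 50.2°.
At 360°/29.5 d per day, 50.2° corresponds to 4.11 days.

4.1 days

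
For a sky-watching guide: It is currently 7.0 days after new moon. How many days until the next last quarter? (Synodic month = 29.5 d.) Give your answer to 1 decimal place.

Last quarter occurs at elongation 270°, i.e. at age 29.5 × 270/360 = 22.125 d.
So 15.125 days remain (22.125 − 7.0).

15.1 days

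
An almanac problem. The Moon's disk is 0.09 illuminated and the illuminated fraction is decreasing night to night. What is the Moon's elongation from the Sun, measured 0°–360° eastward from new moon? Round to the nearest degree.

Invert f = (1 − cos θ)/2 to get cos θ = 1 − 2(0.09) = 0.820, hence θ₀ = arccos 0.820 = 34.9°.
Since the Moon is past full (waning), take the reflex angle: θ = 360° − 34.9° = 325.1°.

325°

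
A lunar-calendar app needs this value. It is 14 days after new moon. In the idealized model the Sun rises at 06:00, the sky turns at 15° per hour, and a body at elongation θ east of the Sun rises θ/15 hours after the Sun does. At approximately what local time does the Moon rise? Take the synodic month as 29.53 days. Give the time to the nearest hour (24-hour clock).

17:00

Phase angle: θ = 360°·(14 d)/(29.53 d) = 170.7°.
Delay after the Sun = 170.7° / (15°/h) ≈ 11.38 h.
06:00 + 11.38 h ≈ 17:23 → 17:00 to the nearest hour.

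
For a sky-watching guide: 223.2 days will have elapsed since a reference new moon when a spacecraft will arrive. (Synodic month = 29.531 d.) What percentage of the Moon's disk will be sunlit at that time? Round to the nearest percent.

97%

223.2/29.531 = 7.558 lunations, so 7 complete cycles and 16.48 d into the next.
The Moon has covered 16.48/29.531 of its cycle, so θ ≈ 360° × 16.48/29.531 = 200.9°.
cos 200.9° = (-0.934), so f = (1 − (-0.934))/2 = 0.967, so 97%.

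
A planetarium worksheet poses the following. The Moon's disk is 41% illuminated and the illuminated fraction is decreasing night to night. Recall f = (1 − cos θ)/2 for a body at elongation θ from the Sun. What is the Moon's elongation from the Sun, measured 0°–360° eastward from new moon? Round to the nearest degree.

280°

cos θ = 1 − 2f = 0.180, giving a principal value of 79.6°.
Since the Moon is past full (waning), take the reflex angle: θ = 360° − 79.6° = 280.4°.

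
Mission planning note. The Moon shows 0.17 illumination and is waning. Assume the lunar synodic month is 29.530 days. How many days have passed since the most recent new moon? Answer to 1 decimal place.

cos θ = 1 − 2f = 0.660, giving a principal value of 48.7°.
Since the Moon is past full (waning), take the reflex angle: θ = 360° − 48.7° = 311.3°.
Age = 29.530 × 311.3°/360° ≈ 25.54 days.

25.5 days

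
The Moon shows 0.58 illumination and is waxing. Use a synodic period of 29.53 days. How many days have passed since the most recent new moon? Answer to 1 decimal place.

8.1 days

cos θ = 1 − 2f = -0.160, giving a principal value of 99.2°.
Before full moon the principal value applies: θ = 99.2°.
That fraction of the synodic month is 99.2/360 × 29.53 d ≈ 8.14 d.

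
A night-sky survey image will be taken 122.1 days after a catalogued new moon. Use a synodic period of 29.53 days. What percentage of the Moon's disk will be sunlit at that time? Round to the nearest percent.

122.1/29.53 = 4.135 lunations, so 4 complete cycles and 3.98 d into the next.
The Moon has covered 3.98/29.53 of its cycle, so θ ≈ 360° × 3.98/29.53 = 48.5°.
With cos θ = 0.662, the lit fraction is (1 − 0.662)/2 ≈ 0.169, so 17%.

17%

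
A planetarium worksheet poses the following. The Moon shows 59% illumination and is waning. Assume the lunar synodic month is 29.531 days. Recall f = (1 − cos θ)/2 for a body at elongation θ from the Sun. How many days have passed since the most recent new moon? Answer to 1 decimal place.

Invert f = (1 − cos θ)/2 to get cos θ = 1 − 2(0.59) = -0.180, hence θ₀ = arccos -0.180 = 100.4°.
A waning Moon lies in 180°–360°, so θ = 360° − 100.4° = 259.6°.
That fraction of the synodic month is 259.6/360 × 29.531 d ≈ 21.30 d.

21.3 days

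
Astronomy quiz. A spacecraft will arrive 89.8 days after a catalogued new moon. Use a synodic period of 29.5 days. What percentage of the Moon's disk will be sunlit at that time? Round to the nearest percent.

2%

Reduce mod P: 89.8 − 3×29.5 = 1.30 d into the current lunation.
Phase angle: θ = 360°·(1.30 d)/(29.5 d) = 15.9°.
Illuminated fraction = (1 − cos 15.9°)/2 = (1 − 0.962)/2 ≈ 0.019, so 2%.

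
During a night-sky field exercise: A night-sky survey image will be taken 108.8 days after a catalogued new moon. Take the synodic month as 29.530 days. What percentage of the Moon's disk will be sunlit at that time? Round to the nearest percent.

108.8/29.530 = 3.684 lunations, so 3 complete cycles and 20.21 d into the next.
The Moon has covered 20.21/29.530 of its cycle, so θ ≈ 360° × 20.21/29.530 = 246.4°.
Illuminated fraction = (1 − cos 246.4°)/2 = (1 − (-0.401))/2 ≈ 0.700, so 70%.

70%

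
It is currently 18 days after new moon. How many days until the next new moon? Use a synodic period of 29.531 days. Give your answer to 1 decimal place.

11.5 days

The next new moon completes the synodic month: 29.531 − 18 = 11.531 days.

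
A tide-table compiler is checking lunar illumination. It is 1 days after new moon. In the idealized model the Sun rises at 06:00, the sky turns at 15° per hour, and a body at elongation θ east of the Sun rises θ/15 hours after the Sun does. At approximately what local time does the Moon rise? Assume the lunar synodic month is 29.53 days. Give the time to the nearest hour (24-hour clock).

The Moon has covered 1/29.53 of its cycle, so θ ≈ 360° × 1/29.53 = 12.2°.
At 15° of sky rotation per hour, 12.2° corresponds to a 0.81 h lag.
06:00 + 0.81 h ≈ 06:49 → 07:00 to the nearest hour.

07:00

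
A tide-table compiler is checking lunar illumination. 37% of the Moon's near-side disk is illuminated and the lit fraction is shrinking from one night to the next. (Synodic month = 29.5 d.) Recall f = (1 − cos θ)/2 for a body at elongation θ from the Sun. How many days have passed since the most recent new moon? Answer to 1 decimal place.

Invert f = (1 − cos θ)/2 to get cos θ = 1 − 2(0.37) = 0.260, hence θ₀ = arccos 0.260 = 74.9°.
Waning ⇒ past full, so θ = 360° − 74.9° = 285.1°.
Age = 29.5 × 285.1°/360° ≈ 23.36 days.

23.4 days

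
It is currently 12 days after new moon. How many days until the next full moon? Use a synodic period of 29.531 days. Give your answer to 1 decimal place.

2.8 days

Full moon occurs at elongation 180°, i.e. at age 29.531 × 180/360 = 14.765 d.
That is 14.765 − 12 = 2.765 days ahead.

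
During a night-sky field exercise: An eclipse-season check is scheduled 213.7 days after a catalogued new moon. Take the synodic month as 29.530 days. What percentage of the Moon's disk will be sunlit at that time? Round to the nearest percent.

46%

Reduce mod P: 213.7 − 7×29.530 = 6.99 d into the current lunation.
The Moon has covered 6.99/29.530 of its cycle, so θ ≈ 360° × 6.99/29.530 = 85.2°.
With cos θ = 0.083, the lit fraction is (1 − 0.083)/2 ≈ 0.458, so 46%.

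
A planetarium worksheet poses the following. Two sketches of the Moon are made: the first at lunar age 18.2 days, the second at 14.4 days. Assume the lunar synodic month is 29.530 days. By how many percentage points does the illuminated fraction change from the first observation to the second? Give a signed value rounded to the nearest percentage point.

+13 pp

First observation: θ = 360°·18.2/29.530 = 221.9°, so f = 0.872.
Second observation: θ = 175.6°, f = 0.998.
Δf = 0.998 − 0.872 = +0.126, i.e. +13 pp.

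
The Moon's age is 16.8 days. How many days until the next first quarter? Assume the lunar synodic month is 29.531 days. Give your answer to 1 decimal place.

20.1 days

First quarter occurs at elongation 90°, i.e. at age 29.531 × 90/360 = 7.383 d.
Already past this cycle's first quarter; the next is at 7.383 + 29.531 = 36.914 d, so 36.914 − 16.8 = 20.114 days.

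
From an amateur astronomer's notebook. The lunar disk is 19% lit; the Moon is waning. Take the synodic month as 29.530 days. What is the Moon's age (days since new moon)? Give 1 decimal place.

Invert f = (1 − cos θ)/2 to get cos θ = 1 − 2(0.19) = 0.620, hence θ₀ = arccos 0.620 = 51.7°.
A waning Moon lies in 180°–360°, so θ = 360° − 51.7° = 308.3°.
At 360°/29.530 d per day, 308.3° corresponds to 25.29 days.

25.3 days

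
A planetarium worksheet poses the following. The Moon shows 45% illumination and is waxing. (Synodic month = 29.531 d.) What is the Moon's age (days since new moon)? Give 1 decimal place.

6.9 days

cos θ = 1 − 2f = 0.100, giving a principal value of 84.3°.
Before full moon the principal value applies: θ = 84.3°.
That fraction of the synodic month is 84.3/360 × 29.531 d ≈ 6.91 d.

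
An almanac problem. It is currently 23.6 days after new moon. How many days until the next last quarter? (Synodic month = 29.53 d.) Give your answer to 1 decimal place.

Last quarter occurs at elongation 270°, i.e. at age 29.53 × 270/360 = 22.148 d.
This lunation's last quarter (22.148 d) has passed, so add one period: 51.678 − 23.6 = 28.078 days.

28.1 days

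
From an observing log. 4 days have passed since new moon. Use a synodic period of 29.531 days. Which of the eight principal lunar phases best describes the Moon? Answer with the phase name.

θ ≈ 360° × 4/29.531 = 49°, which falls in the waxing crescent sector.

waxing crescent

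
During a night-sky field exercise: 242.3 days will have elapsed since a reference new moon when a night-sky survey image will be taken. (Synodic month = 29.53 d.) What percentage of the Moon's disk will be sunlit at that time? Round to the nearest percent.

Reduce mod P: 242.3 − 8×29.53 = 6.06 d into the current lunation.
Elongation θ = 360° × 6.06/29.53 ≈ 73.9°.
With cos θ = 0.278, the lit fraction is (1 − 0.278)/2 ≈ 0.361, so 36%.

36%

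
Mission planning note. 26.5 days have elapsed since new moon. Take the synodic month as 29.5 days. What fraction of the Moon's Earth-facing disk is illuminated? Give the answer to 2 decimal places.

Elongation θ = 360° × 26.5/29.5 ≈ 323.4°.
Illuminated fraction = (1 − cos 323.4°)/2 = (1 − 0.803)/2 ≈ 0.099.

0.10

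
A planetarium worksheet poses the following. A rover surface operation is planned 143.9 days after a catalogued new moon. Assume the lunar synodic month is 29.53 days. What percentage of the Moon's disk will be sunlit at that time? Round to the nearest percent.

15%

143.9/29.53 = 4.873 lunations, so 4 complete cycles and 25.78 d into the next.
The Moon has covered 25.78/29.53 of its cycle, so θ ≈ 360° × 25.78/29.53 = 314.3°.
Illuminated fraction = (1 − cos 314.3°)/2 = (1 − 0.698)/2 ≈ 0.151, so 15%.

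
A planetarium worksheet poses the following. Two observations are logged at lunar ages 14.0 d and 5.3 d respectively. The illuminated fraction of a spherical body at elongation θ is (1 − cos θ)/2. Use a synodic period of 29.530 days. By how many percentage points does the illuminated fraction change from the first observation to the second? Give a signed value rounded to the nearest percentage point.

-71 pp

First observation: θ = 360°·14.0/29.530 = 170.7°, so f = 0.993.
Second observation: θ = 64.6°, f = 0.286.
Δf = 0.286 − 0.993 = -0.708, i.e. -71 pp.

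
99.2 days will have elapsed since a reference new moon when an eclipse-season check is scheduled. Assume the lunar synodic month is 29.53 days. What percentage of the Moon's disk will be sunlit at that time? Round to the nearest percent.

Reduce mod P: 99.2 − 3×29.53 = 10.61 d into the current lunation.
The Moon has covered 10.61/29.53 of its cycle, so θ ≈ 360° × 10.61/29.53 = 129.3°.
With cos θ = (-0.634), the lit fraction is (1 − (-0.634))/2 ≈ 0.817, so 82%.

82%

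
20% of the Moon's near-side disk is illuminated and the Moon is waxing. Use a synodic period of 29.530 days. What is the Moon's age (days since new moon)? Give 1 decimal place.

cos θ = 1 − 2f = 0.600, giving a principal value of 53.1°.
Before full moon the principal value applies: θ = 53.1°.
Age = 29.530 × 53.1°/360° ≈ 4.36 days.

4.4 days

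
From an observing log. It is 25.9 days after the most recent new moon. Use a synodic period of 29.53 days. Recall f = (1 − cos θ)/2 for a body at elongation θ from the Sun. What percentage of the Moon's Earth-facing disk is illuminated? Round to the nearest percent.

Elongation θ = 360° × 25.9/29.53 ≈ 315.7°.
cos 315.7° = 0.716, so f = (1 − 0.716)/2 = 0.142, so 14%.

14%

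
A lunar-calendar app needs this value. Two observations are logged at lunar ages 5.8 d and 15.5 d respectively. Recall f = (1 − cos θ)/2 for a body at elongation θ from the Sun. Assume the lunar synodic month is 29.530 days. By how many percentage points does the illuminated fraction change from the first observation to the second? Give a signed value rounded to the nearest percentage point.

+66 percentage points

θ₁ = 360° × 5.8/29.530 = 70.7°, f₁ = (1 − cos θ₁)/2 = 0.335.
θ₂ = 360° × 15.5/29.530 = 189.0°, f₂ = (1 − cos θ₂)/2 = 0.994.
Change = f₂ − f₁ = +0.659 → +66 percentage points.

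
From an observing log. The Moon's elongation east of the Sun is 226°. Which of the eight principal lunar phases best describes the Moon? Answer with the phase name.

The waning gibbous sector spans roughly 202°–248°; 226° falls inside it.

waning gibbous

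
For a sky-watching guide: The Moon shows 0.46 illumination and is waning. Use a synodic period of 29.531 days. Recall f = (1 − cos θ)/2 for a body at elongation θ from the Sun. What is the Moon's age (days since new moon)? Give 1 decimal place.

22.5 days

Invert f = (1 − cos θ)/2 to get cos θ = 1 − 2(0.46) = 0.080, hence θ₀ = arccos 0.080 = 85.4°.
Since the Moon is past full (waning), take the reflex angle: θ = 360° − 85.4° = 274.6°.
Age = 29.531 × 274.6°/360° ≈ 22.52 days.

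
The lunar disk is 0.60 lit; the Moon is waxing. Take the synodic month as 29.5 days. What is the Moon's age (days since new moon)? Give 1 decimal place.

8.3 days

Invert f = (1 − cos θ)/2 to get cos θ = 1 − 2(0.60) = -0.200, hence θ₀ = arccos -0.200 = 101.5°.
Before full moon the principal value applies: θ = 101.5°.
That fraction of the synodic month is 101.5/360 × 29.5 d ≈ 8.32 d.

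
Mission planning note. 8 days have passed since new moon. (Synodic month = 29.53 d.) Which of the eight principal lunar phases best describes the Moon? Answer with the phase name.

first quarter

θ ≈ 360° × 8/29.53 = 98°, which falls in the first quarter sector.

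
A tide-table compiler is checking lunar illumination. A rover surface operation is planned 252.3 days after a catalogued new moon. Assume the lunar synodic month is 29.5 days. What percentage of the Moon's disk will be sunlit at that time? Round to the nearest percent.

97%

252.3/29.5 = 8.553 lunations, so 8 complete cycles and 16.30 d into the next.
Elongation θ = 360° × 16.30/29.5 ≈ 198.9°.
Illuminated fraction = (1 − cos 198.9°)/2 = (1 − (-0.946))/2 ≈ 0.973, so 97%.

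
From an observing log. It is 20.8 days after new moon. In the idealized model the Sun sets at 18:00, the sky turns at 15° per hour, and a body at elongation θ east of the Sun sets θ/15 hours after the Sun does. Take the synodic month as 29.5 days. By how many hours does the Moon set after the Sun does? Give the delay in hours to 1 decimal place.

16.9 h

Phase angle: θ = 360°·(20.8 d)/(29.5 d) = 253.8°.
Delay after the Sun = 253.8° / (15°/h) ≈ 16.92 h.
So the Moon sets 16.92 h after the Sun.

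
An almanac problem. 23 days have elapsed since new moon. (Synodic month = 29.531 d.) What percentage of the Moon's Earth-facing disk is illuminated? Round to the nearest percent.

41%

Elongation θ = 360° × 23/29.531 ≈ 280.4°.
cos 280.4° = 0.180, so f = (1 − 0.180)/2 = 0.410, so 41%.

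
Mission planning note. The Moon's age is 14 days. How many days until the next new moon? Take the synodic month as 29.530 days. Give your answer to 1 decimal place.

15.5 days

One full lunation from the last new moon is 29.530 d; remaining = 29.530 − 14 = 15.530 d.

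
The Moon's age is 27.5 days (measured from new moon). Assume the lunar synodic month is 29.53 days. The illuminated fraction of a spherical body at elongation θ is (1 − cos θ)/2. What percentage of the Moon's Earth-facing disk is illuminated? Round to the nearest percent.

5%

The Moon has covered 27.5/29.53 of its cycle, so θ ≈ 360° × 27.5/29.53 = 335.3°.
With cos θ = 0.908, the lit fraction is (1 − 0.908)/2 ≈ 0.046, so 5%.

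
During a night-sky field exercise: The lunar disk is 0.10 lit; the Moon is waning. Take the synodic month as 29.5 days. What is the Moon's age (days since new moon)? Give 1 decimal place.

Invert f = (1 − cos θ)/2 to get cos θ = 1 − 2(0.10) = 0.800, hence θ₀ = arccos 0.800 = 36.9°.
A waning Moon lies in 180°–360°, so θ = 360° − 36.9° = 323.1°.
At 360°/29.5 d per day, 323.1° corresponds to 26.48 days.

26.5 days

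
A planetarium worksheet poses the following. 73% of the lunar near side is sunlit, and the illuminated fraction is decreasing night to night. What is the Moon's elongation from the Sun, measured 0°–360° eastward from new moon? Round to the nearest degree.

From f = (1 − cos θ)/2: cos θ = 1 − 2×0.73 = -0.460; arccos → 117.4°.
Waning ⇒ past full, so θ = 360° − 117.4° = 242.6°.

243°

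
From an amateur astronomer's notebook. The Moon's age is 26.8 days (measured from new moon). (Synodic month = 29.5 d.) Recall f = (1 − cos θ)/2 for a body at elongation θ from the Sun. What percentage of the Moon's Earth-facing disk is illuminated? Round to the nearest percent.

Phase angle: θ = 360°·(26.8 d)/(29.5 d) = 327.1°.
Illuminated fraction = (1 − cos 327.1°)/2 = (1 − 0.839)/2 ≈ 0.080, so 8%.

8%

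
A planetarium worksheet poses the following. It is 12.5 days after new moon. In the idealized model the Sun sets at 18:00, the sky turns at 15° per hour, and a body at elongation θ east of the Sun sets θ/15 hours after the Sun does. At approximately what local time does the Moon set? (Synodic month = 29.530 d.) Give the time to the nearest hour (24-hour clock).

Elongation θ = 360° × 12.5/29.530 ≈ 152.4°.
Delay after the Sun = 152.4° / (15°/h) ≈ 10.16 h.
18:00 + 10.16 h ≈ 04:10 → 04:00 to the nearest hour.

04:00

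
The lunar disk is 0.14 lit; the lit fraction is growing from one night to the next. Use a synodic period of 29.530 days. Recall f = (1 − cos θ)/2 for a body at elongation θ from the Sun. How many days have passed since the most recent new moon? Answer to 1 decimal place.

cos θ = 1 − 2f = 0.720, giving a principal value of 43.9°.
The Moon is waxing (0°–180°), so θ = 43.9° directly.
At 360°/29.530 d per day, 43.9° corresponds to 3.60 days.

3.6 days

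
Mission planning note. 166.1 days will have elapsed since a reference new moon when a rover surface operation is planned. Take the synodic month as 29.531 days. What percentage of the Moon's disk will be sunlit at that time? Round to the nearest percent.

166.1/29.531 = 5.625 lunations, so 5 complete cycles and 18.44 d into the next.
Phase angle: θ = 360°·(18.44 d)/(29.531 d) = 224.9°.
Illuminated fraction = (1 − cos 224.9°)/2 = (1 − (-0.709))/2 ≈ 0.854, so 85%.

85%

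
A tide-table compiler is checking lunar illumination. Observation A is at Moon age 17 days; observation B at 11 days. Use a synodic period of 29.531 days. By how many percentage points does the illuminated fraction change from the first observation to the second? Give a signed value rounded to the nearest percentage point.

-10 percentage points

θ₁ = 360° × 17/29.531 = 207.2°, f₁ = (1 − cos θ₁)/2 = 0.945.
θ₂ = 360° × 11/29.531 = 134.1°, f₂ = (1 − cos θ₂)/2 = 0.848.
Change = f₂ − f₁ = -0.097 → -10 percentage points.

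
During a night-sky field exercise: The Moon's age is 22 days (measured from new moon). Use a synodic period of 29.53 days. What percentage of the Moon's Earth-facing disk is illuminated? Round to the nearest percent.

52%

Phase angle: θ = 360°·(22 d)/(29.53 d) = 268.2°.
Illuminated fraction = (1 − cos 268.2°)/2 = (1 − (-0.031))/2 ≈ 0.516, so 52%.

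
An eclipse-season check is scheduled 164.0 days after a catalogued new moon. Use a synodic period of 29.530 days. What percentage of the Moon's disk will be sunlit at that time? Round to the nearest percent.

164.0/29.530 = 5.554 lunations, so 5 complete cycles and 16.35 d into the next.
The Moon has covered 16.35/29.530 of its cycle, so θ ≈ 360° × 16.35/29.530 = 199.3°.
Illuminated fraction = (1 − cos 199.3°)/2 = (1 − (-0.944))/2 ≈ 0.972, so 97%.

97%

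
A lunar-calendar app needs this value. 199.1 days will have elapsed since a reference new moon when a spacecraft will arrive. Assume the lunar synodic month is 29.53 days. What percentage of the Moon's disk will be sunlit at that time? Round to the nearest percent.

52%

Reduce mod P: 199.1 − 6×29.53 = 21.92 d into the current lunation.
Elongation θ = 360° × 21.92/29.53 ≈ 267.2°.
Illuminated fraction = (1 − cos 267.2°)/2 = (1 − (-0.048))/2 ≈ 0.524, so 52%.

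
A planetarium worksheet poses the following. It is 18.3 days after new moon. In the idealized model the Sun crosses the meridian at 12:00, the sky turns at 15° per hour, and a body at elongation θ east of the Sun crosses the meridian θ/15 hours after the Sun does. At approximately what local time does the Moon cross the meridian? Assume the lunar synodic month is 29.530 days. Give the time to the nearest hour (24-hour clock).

Phase angle: θ = 360°·(18.3 d)/(29.530 d) = 223.1°.
The Moon trails the Sun by θ/15 = 223.1/15 ≈ 14.87 hours.
12:00 + 14.87 h ≈ 02:52 → 03:00 to the nearest hour.

03:00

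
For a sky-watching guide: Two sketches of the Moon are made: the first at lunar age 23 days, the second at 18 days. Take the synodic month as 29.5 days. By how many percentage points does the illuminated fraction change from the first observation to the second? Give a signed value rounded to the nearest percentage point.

θ₁ = 360° × 23/29.5 = 280.7°, f₁ = (1 − cos θ₁)/2 = 0.407.
θ₂ = 360° × 18/29.5 = 219.7°, f₂ = (1 − cos θ₂)/2 = 0.885.
Change = f₂ − f₁ = +0.478 → +48 percentage points.

+48 percentage points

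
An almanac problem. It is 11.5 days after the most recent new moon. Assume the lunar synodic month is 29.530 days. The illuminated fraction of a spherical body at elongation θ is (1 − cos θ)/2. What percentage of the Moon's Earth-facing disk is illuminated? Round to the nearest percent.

Phase angle: θ = 360°·(11.5 d)/(29.530 d) = 140.2°.
With cos θ = (-0.768), the lit fraction is (1 − (-0.768))/2 ≈ 0.884, so 88%.

88%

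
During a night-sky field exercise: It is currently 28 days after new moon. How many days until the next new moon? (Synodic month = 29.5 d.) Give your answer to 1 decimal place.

1.5 days

The next new moon completes the synodic month: 29.5 − 28 = 1.500 days.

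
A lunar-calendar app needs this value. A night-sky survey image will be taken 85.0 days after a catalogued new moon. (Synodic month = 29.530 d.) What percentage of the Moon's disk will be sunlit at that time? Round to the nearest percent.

85.0 d spans 2 complete synodic months (2 × 29.530 = 59.06 d) plus 25.94 d.
Phase angle: θ = 360°·(25.94 d)/(29.530 d) = 316.2°.
cos 316.2° = 0.722, so f = (1 − 0.722)/2 = 0.139, so 14%.

14%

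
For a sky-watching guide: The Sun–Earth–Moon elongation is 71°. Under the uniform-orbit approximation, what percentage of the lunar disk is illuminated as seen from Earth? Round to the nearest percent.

34%

f = (1 − cos 71°)/2 = (1 − 0.326)/2 ≈ 0.337, i.e. 34%.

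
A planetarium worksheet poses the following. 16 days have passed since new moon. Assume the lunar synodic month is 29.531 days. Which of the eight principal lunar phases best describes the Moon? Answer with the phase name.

At 16/29.531 of the cycle, θ ≈ 195° — the full moon range.

full moon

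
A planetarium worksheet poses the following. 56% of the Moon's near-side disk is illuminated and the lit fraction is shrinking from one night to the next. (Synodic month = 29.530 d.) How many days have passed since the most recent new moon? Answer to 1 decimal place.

From f = (1 − cos θ)/2: cos θ = 1 − 2×0.56 = -0.120; arccos → 96.9°.
Since the Moon is past full (waning), take the reflex angle: θ = 360° − 96.9° = 263.1°.
That fraction of the synodic month is 263.1/360 × 29.530 d ≈ 21.58 d.

21.6 days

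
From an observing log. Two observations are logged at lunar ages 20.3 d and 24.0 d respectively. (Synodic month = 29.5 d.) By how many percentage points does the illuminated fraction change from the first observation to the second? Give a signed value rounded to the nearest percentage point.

-38 percentage points

First observation: θ = 360°·20.3/29.5 = 247.7°, so f = 0.689.
Second observation: θ = 292.9°, f = 0.306.
Δf = 0.306 − 0.689 = -0.384, i.e. -38 pp.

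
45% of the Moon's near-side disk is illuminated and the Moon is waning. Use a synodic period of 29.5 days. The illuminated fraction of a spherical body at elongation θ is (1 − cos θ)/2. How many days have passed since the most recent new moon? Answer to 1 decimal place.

22.6 days

Invert f = (1 − cos θ)/2 to get cos θ = 1 − 2(0.45) = 0.100, hence θ₀ = arccos 0.100 = 84.3°.
Since the Moon is past full (waning), take the reflex angle: θ = 360° − 84.3° = 275.7°.
That fraction of the synodic month is 275.7/360 × 29.5 d ≈ 22.60 d.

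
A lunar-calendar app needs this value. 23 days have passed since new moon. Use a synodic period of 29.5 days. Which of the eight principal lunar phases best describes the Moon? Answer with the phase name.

θ ≈ 360° × 23/29.5 = 281°, which falls in the last quarter sector.

last quarter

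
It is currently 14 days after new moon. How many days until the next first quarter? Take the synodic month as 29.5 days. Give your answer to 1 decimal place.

First quarter occurs at elongation 90°, i.e. at age 29.5 × 90/360 = 7.375 d.
Already past this cycle's first quarter; the next is at 7.375 + 29.5 = 36.875 d, so 36.875 − 14 = 22.875 days.

22.9 days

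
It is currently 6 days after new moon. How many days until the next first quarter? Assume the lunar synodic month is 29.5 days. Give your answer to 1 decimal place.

1.4 days

First quarter is 0.25 of the way through the cycle: age 0.25 × 29.5 = 7.375 d.
So 1.375 days remain (7.375 − 6).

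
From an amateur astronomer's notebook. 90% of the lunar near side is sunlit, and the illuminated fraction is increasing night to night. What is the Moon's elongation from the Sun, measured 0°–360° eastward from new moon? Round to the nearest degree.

From f = (1 − cos θ)/2: cos θ = 1 − 2×0.90 = -0.800; arccos → 143.1°.
The Moon is waxing (0°–180°), so θ = 143.1° directly.

143°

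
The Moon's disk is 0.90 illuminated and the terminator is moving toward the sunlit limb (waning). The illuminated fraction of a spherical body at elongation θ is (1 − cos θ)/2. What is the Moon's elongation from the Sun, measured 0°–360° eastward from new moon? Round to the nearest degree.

Invert f = (1 − cos θ)/2 to get cos θ = 1 − 2(0.90) = -0.800, hence θ₀ = arccos -0.800 = 143.1°.
A waning Moon lies in 180°–360°, so θ = 360° − 143.1° = 216.9°.

217°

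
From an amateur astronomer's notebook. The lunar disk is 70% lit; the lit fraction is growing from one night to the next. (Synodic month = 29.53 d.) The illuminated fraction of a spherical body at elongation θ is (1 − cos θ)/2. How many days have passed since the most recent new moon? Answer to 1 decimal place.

From f = (1 − cos θ)/2: cos θ = 1 − 2×0.70 = -0.400; arccos → 113.6°.
The Moon is waxing (0°–180°), so θ = 113.6° directly.
Age = 29.53 × 113.6°/360° ≈ 9.32 days.

9.3 days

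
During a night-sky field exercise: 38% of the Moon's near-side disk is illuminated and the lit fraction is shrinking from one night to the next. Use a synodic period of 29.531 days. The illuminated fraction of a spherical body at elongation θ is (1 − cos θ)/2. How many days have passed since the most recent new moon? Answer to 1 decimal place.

23.3 days

Invert f = (1 − cos θ)/2 to get cos θ = 1 − 2(0.38) = 0.240, hence θ₀ = arccos 0.240 = 76.1°.
A waning Moon lies in 180°–360°, so θ = 360° − 76.1° = 283.9°.
That fraction of the synodic month is 283.9/360 × 29.531 d ≈ 23.29 d.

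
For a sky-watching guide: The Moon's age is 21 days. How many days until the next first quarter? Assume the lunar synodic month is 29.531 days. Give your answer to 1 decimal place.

15.9 days

First quarter is 0.25 of the way through the cycle: age 0.25 × 29.531 = 7.383 d.
Already past this cycle's first quarter; the next is at 7.383 + 29.531 = 36.914 d, so 36.914 − 21 = 15.914 days.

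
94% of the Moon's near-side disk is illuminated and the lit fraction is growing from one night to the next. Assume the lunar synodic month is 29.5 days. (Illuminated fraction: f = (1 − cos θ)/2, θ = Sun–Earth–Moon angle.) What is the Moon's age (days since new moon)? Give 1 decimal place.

Invert f = (1 − cos θ)/2 to get cos θ = 1 − 2(0.94) = -0.880, hence θ₀ = arccos -0.880 = 151.6°.
Before full moon the principal value applies: θ = 151.6°.
At 360°/29.5 d per day, 151.6° corresponds to 12.43 days.

12.4 days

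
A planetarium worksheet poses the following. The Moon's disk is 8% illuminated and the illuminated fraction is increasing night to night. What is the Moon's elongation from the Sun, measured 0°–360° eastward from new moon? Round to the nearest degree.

33°

cos θ = 1 − 2f = 0.840, giving a principal value of 32.9°.
Before full moon the principal value applies: θ = 32.9°.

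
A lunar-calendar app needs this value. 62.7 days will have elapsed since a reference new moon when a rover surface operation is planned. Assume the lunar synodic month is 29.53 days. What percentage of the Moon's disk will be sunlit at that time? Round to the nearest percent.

14%

62.7/29.53 = 2.123 lunations, so 2 complete cycles and 3.64 d into the next.
Elongation θ = 360° × 3.64/29.53 ≈ 44.4°.
With cos θ = 0.715, the lit fraction is (1 − 0.715)/2 ≈ 0.143, so 14%.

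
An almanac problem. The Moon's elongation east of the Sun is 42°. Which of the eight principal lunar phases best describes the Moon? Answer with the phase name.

The waxing crescent sector spans roughly 22°–68°; 42° falls inside it.

waxing crescent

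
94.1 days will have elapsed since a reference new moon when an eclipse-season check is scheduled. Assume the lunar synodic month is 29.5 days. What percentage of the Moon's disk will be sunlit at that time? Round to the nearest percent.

94.1 d spans 3 complete synodic months (3 × 29.5 = 88.50 d) plus 5.60 d.
Elongation θ = 360° × 5.60/29.5 ≈ 68.3°.
cos 68.3° = 0.369, so f = (1 − 0.369)/2 = 0.315, so 32%.

32%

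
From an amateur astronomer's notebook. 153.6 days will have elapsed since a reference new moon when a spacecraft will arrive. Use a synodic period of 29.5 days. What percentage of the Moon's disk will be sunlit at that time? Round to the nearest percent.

37%

Reduce mod P: 153.6 − 5×29.5 = 6.10 d into the current lunation.
Elongation θ = 360° × 6.10/29.5 ≈ 74.4°.
Illuminated fraction = (1 − cos 74.4°)/2 = (1 − 0.268)/2 ≈ 0.366, so 37%.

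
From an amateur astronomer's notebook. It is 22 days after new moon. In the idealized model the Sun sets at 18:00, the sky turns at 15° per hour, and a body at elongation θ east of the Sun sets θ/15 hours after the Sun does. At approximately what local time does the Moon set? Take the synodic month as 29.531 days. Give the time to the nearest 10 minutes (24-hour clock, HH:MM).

The Moon has covered 22/29.531 of its cycle, so θ ≈ 360° × 22/29.531 = 268.2°.
At 15° of sky rotation per hour, 268.2° corresponds to a 17.88 h lag.
18:00 + 17.880 h ≈ 11:53 → 11:50 to the nearest ten minutes.

11:50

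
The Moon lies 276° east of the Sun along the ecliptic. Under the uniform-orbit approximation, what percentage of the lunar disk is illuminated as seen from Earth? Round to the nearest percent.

cos 276° = 0.105, so f = (1 − 0.105)/2 = 0.448, i.e. 45%.

45%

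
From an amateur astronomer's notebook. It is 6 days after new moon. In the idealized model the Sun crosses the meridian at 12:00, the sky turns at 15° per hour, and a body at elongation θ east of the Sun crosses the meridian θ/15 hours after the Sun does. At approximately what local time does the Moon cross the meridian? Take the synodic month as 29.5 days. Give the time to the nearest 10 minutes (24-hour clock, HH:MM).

16:50

The Moon has covered 6/29.5 of its cycle, so θ ≈ 360° × 6/29.5 = 73.2°.
Delay after the Sun = 73.2° / (15°/h) ≈ 4.88 h.
12:00 + 4.881 h ≈ 16:53 → 16:50 to the nearest ten minutes.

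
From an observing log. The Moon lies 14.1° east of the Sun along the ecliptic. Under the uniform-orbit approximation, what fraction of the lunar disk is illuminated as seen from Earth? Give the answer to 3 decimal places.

f = (1 − cos 14.1°)/2 = (1 − 0.970)/2 ≈ 0.015.

0.015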